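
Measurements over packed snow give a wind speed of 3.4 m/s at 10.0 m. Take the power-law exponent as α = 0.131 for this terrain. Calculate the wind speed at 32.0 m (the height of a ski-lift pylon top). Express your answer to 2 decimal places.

Power-law profile: V₂ = V₁ · (z₂/z₁)^α
V₂ = 3.4 × (32.0/10.0)^0.131 = 3.4 × (3.2000)^0.131
    = 3.4 × 1.1646 = 3.9596 m/s

3.96 m/s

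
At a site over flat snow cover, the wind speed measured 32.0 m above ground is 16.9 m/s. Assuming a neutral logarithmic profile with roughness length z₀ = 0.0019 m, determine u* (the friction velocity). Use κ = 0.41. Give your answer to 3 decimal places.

Log law: V(z) = (u*/κ) · ln(z/z₀) ⇒ u* = κ · V / ln(z/z₀)
u* = 0.41 × 16.9 / ln(32.0/0.0019) = 0.41 × 16.9 / 9.7316
   = 6.9290 / 9.7316 = 0.7120 m/s

u* ≈ 0.712 m/s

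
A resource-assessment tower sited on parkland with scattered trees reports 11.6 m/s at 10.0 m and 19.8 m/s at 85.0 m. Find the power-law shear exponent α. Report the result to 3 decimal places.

Power law: V₂/V₁ = (z₂/z₁)^α ⇒ α = ln(V₂/V₁) / ln(z₂/z₁)
α = ln(19.8/11.6) / ln(85.0/10.0) = ln(1.7069) / ln(8.5000)
  = 0.53468 / 2.14007 = 0.24984

α ≈ 0.250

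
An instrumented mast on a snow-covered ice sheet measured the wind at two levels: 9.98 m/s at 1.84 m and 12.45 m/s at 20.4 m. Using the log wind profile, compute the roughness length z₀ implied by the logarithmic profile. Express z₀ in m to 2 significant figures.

Log law: V(z) ∝ ln(z/z₀). With r = V₁/V₂ = 9.98/12.45 = 0.80161,
r · ln(z₂/z₀) = ln(z₁/z₀) ⇒ ln z₀ = (ln z₁ − r·ln z₂)/(1 − r)
ln z₀ = (0.60977 − 0.80161×3.01553) / 0.19839 = -9.1107
z₀ = exp(-9.1107) = 0.0001105 m

z₀ ≈ 0.00011 m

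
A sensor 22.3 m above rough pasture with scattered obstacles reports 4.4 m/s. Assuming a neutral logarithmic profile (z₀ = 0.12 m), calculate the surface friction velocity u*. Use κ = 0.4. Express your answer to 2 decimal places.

u* ≈ 0.34 m/s

Log law: V(z) = (u*/κ) · ln(z/z₀) ⇒ u* = κ · V / ln(z/z₀)
u* = 0.4 × 4.4 / ln(22.3/0.12) = 0.4 × 4.4 / 5.2249
   = 1.7600 / 5.2249 = 0.3369 m/s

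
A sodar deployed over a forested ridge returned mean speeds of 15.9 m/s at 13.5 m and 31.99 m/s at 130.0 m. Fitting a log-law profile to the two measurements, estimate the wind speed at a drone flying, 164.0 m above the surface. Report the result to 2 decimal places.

Log law: V ∝ ln(z/z₀). From the pair, with r = V₁/V₂ = 0.49703,
ln z₀ = (ln z₁ − r·ln z₂)/(1 − r) = (2.6027 − 0.49703×4.8675)/0.50297 = 0.3646 → z₀ = 1.440 m
V₃ = V₁ · ln(z₃/z₀)/ln(z₁/z₀) = 15.9 × 4.7353/2.2381 = 33.6405 m/s

33.64 m/s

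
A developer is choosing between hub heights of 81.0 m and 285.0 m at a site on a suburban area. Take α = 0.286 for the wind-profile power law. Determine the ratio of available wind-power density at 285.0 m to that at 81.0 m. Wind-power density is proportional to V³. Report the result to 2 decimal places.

Speed ratio: V_B/V_A = (z_B/z_A)^α = (285.0/81.0)^0.286 = (3.5185)^0.286 = 1.43304
Power-density ratio: P_B/P_A = (V_B/V_A)³ = (1.43304)³ = 2.94291

2.94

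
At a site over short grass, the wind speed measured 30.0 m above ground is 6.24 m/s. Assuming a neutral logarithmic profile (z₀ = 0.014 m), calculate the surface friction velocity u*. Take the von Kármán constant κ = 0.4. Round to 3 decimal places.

u* ≈ 0.325 m/s

Log law: V(z) = (u*/κ) · ln(z/z₀) ⇒ u* = κ · V / ln(z/z₀)
u* = 0.4 × 6.24 / ln(30.0/0.014) = 0.4 × 6.24 / 7.6699
   = 2.4960 / 7.6699 = 0.3254 m/s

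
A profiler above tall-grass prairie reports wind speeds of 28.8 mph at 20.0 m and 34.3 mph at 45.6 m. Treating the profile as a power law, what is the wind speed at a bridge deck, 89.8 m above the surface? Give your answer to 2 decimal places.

39.60 mph

First find α: α = ln(V₂/V₁)/ln(z₂/z₁) = ln(34.3/28.8)/ln(45.6/20.0) = 0.17477/0.82418 = 0.2121
Extrapolate from 45.6 m to 89.8 m: V₃ = 34.3 × (89.8/45.6)^0.2121 = 34.3 × 1.1545 = 39.6008 mph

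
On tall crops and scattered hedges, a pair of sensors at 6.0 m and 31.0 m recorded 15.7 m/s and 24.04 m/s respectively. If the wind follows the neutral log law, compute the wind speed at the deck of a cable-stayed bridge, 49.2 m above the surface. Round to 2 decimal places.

26.39 m/s

Log law: V ∝ ln(z/z₀). From the pair, with r = V₁/V₂ = 0.65308,
ln z₀ = (ln z₁ − r·ln z₂)/(1 − r) = (1.7918 − 0.65308×3.4340)/0.34692 = -1.2997 → z₀ = 0.2726 m
V₃ = V₁ · ln(z₃/z₀)/ln(z₁/z₀) = 15.7 × 5.1956/3.0915 = 26.3858 m/s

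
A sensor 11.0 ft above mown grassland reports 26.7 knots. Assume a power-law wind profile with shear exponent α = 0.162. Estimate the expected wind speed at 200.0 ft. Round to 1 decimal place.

Power-law profile: V₂ = V₁ · (z₂/z₁)^α
V₂ = 26.7 × (200.0/11.0)^0.162 = 26.7 × (18.1818)^0.162
    = 26.7 × 1.5998 = 42.7142 knots

42.7 knots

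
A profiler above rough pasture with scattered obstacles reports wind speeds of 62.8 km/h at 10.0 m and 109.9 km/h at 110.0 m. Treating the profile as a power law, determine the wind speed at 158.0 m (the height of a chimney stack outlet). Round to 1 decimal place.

119.6 km/h

First find α: α = ln(V₂/V₁)/ln(z₂/z₁) = ln(109.9/62.8)/ln(110.0/10.0) = 0.55962/2.39790 = 0.2334
Extrapolate from 110.0 m to 158.0 m: V₃ = 109.9 × (158.0/110.0)^0.2334 = 109.9 × 1.0882 = 119.5913 km/h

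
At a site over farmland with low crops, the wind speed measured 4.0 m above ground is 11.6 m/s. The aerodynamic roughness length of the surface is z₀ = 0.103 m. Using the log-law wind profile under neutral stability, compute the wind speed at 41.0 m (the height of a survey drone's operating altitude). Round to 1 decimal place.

Log law: V(z) ∝ ln(z/z₀), so V₂/V₁ = ln(z₂/z₀) / ln(z₁/z₀).
ln(41.0/0.103) = 5.9866, ln(4.0/0.103) = 3.6593
V₂ = 11.6 × 5.9866/3.6593 = 11.6 × 1.6360 = 18.9774 m/s

19.0 m/s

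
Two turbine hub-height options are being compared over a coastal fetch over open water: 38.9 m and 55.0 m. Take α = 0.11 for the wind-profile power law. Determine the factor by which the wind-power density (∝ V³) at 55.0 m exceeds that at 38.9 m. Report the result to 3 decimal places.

1.121

Speed ratio: V_B/V_A = (z_B/z_A)^α = (55.0/38.9)^0.11 = (1.4139)^0.11 = 1.03883
Power-density ratio: P_B/P_A = (V_B/V_A)³ = (1.03883)³ = 1.12108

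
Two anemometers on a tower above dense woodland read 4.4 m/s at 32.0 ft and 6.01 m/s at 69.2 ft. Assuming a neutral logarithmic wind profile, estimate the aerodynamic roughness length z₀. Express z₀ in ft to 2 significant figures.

Log law: V(z) ∝ ln(z/z₀). With r = V₁/V₂ = 4.4/6.01 = 0.73211,
r · ln(z₂/z₀) = ln(z₁/z₀) ⇒ ln z₀ = (ln z₁ − r·ln z₂)/(1 − r)
ln z₀ = (3.46574 − 0.73211×4.23700) / 0.26789 = 1.3579
z₀ = exp(1.3579) = 3.888 ft

z₀ ≈ 3.9 ft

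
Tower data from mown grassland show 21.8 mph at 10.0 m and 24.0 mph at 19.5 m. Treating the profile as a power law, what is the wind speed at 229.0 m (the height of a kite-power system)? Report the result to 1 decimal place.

First find α: α = ln(V₂/V₁)/ln(z₂/z₁) = ln(24.0/21.8)/ln(19.5/10.0) = 0.09614/0.66783 = 0.1440
Extrapolate from 19.5 m to 229.0 m: V₃ = 24.0 × (229.0/19.5)^0.1440 = 24.0 × 1.4257 = 34.2157 mph

34.2 mph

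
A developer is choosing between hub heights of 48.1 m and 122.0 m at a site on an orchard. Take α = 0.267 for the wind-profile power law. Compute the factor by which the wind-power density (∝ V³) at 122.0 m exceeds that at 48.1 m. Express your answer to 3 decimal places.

2.108

Speed ratio: V_B/V_A = (z_B/z_A)^α = (122.0/48.1)^0.267 = (2.5364)^0.267 = 1.28211
Power-density ratio: P_B/P_A = (V_B/V_A)³ = (1.28211)³ = 2.10754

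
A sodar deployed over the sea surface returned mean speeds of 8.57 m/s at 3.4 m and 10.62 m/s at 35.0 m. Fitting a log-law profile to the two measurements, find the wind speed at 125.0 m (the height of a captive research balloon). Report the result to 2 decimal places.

Log law: V ∝ ln(z/z₀). From the pair, with r = V₁/V₂ = 0.80697,
ln z₀ = (ln z₁ − r·ln z₂)/(1 − r) = (1.2238 − 0.80697×3.5553)/0.19303 = -8.5233 → z₀ = 0.0001988 m
V₃ = V₁ · ln(z₃/z₀)/ln(z₁/z₀) = 8.57 × 13.3516/9.7471 = 11.7392 m/s

11.74 m/s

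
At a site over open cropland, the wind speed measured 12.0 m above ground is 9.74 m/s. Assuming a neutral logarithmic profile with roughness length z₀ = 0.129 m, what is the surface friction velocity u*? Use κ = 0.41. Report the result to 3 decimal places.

Log law: V(z) = (u*/κ) · ln(z/z₀) ⇒ u* = κ · V / ln(z/z₀)
u* = 0.41 × 9.74 / ln(12.0/0.129) = 0.41 × 9.74 / 4.5328
   = 3.9934 / 4.5328 = 0.8810 m/s

u* ≈ 0.881 m/s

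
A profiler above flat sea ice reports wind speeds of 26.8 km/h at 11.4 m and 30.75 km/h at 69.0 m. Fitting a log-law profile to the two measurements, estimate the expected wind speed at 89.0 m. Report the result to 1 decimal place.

31.3 km/h

Log law: V ∝ ln(z/z₀). From the pair, with r = V₁/V₂ = 0.87154,
ln z₀ = (ln z₁ − r·ln z₂)/(1 − r) = (2.4336 − 0.87154×4.2341)/0.12846 = -9.7824 → z₀ = 0.00005644 m
V₃ = V₁ · ln(z₃/z₀)/ln(z₁/z₀) = 26.8 × 14.2710/12.2160 = 31.3084 km/h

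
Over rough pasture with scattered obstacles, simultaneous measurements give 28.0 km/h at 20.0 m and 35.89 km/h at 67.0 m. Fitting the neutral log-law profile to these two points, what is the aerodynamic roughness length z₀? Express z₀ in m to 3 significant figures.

z₀ ≈ 0.274 m

Log law: V(z) ∝ ln(z/z₀). With r = V₁/V₂ = 28.0/35.89 = 0.78016,
r · ln(z₂/z₀) = ln(z₁/z₀) ⇒ ln z₀ = (ln z₁ − r·ln z₂)/(1 − r)
ln z₀ = (2.99573 − 0.78016×4.20469) / 0.21984 = -1.2946
z₀ = exp(-1.2946) = 0.2740 m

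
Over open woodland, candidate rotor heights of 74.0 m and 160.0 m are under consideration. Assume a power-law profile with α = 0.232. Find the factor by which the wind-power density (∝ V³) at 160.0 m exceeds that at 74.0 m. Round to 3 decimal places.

Speed ratio: V_B/V_A = (z_B/z_A)^α = (160.0/74.0)^0.232 = (2.1622)^0.232 = 1.19590
Power-density ratio: P_B/P_A = (V_B/V_A)³ = (1.19590)³ = 1.71034

1.710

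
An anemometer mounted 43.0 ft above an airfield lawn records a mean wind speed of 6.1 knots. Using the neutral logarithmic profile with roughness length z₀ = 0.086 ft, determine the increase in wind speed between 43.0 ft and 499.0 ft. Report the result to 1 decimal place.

Log law: V₂ = V₁ · ln(z₂/z₀)/ln(z₁/z₀) = 6.1 × 8.6660/6.2146 = 8.5062 knots
ΔV = 8.5062 − 6.1 = 2.4062 knots

2.4 knots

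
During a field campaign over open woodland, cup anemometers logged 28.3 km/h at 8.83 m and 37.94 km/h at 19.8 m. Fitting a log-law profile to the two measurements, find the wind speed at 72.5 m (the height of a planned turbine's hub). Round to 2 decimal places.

Log law: V ∝ ln(z/z₀). From the pair, with r = V₁/V₂ = 0.74591,
ln z₀ = (ln z₁ − r·ln z₂)/(1 − r) = (2.1782 − 0.74591×2.9857)/0.25409 = -0.1925 → z₀ = 0.8249 m
V₃ = V₁ · ln(z₃/z₀)/ln(z₁/z₀) = 28.3 × 4.4761/2.3706 = 53.4340 km/h

53.43 km/h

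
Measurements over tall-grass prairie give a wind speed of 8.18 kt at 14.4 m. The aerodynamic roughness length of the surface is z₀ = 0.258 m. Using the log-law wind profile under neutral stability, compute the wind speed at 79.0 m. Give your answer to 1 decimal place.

11.6 kt

Log law: V(z) ∝ ln(z/z₀), so V₂/V₁ = ln(z₂/z₀) / ln(z₁/z₀).
ln(79.0/0.258) = 5.7242, ln(14.4/0.258) = 4.0220
V₂ = 8.18 × 5.7242/4.0220 = 8.18 × 1.4232 = 11.6420 kt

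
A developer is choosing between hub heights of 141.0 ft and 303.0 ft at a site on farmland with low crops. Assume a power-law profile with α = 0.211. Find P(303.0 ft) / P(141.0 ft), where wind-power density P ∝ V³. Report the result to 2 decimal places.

Speed ratio: V_B/V_A = (z_B/z_A)^α = (303.0/141.0)^0.211 = (2.1489)^0.211 = 1.17517
Power-density ratio: P_B/P_A = (V_B/V_A)³ = (1.17517)³ = 1.62292

1.62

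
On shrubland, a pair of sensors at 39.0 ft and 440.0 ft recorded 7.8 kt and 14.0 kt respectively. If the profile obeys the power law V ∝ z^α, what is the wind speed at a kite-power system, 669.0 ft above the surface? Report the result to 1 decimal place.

First find α: α = ln(V₂/V₁)/ln(z₂/z₁) = ln(14.0/7.8)/ln(440.0/39.0) = 0.58493/2.42321 = 0.2414
Extrapolate from 440.0 ft to 669.0 ft: V₃ = 14.0 × (669.0/440.0)^0.2414 = 14.0 × 1.1064 = 15.4901 kt

15.5 kt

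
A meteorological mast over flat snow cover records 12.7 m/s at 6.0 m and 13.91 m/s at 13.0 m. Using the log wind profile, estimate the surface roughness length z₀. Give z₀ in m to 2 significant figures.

Log law: V(z) ∝ ln(z/z₀). With r = V₁/V₂ = 12.7/13.91 = 0.91301,
r · ln(z₂/z₀) = ln(z₁/z₀) ⇒ ln z₀ = (ln z₁ − r·ln z₂)/(1 − r)
ln z₀ = (1.79176 − 0.91301×2.56495) / 0.08699 = -6.3235
z₀ = exp(-6.3235) = 0.001794 m

z₀ ≈ 0.0018 m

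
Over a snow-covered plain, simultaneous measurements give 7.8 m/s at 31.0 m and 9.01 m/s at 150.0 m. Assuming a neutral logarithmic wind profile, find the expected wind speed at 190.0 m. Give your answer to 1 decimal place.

Log law: V ∝ ln(z/z₀). From the pair, with r = V₁/V₂ = 0.86570,
ln z₀ = (ln z₁ − r·ln z₂)/(1 − r) = (3.4340 − 0.86570×5.0106)/0.13430 = -6.7295 → z₀ = 0.001195 m
V₃ = V₁ · ln(z₃/z₀)/ln(z₁/z₀) = 7.8 × 11.9766/10.1635 = 9.1914 m/s

9.2 m/s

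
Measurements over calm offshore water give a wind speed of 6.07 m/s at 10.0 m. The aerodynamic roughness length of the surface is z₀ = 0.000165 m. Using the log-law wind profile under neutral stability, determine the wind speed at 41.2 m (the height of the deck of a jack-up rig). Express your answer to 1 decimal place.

Log law: V(z) ∝ ln(z/z₀), so V₂/V₁ = ln(z₂/z₀) / ln(z₁/z₀).
ln(41.2/0.000165) = 12.4280, ln(10.0/0.000165) = 11.0122
V₂ = 6.07 × 12.4280/11.0122 = 6.07 × 1.1286 = 6.8504 m/s

6.9 m/s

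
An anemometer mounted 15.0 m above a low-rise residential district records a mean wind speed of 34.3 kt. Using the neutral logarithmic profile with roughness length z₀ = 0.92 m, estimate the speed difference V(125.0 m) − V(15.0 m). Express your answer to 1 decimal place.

Log law: V₂ = V₁ · ln(z₂/z₀)/ln(z₁/z₀) = 34.3 × 4.9117/2.7914 = 60.3530 kt
ΔV = 60.3530 − 34.3 = 26.0530 kt

26.1 kt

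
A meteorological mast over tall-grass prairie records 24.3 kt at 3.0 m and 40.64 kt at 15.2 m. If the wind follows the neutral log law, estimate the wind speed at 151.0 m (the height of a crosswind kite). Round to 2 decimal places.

Log law: V ∝ ln(z/z₀). From the pair, with r = V₁/V₂ = 0.59793,
ln z₀ = (ln z₁ − r·ln z₂)/(1 − r) = (1.0986 − 0.59793×2.7213)/0.40207 = -1.3146 → z₀ = 0.2686 m
V₃ = V₁ · ln(z₃/z₀)/ln(z₁/z₀) = 24.3 × 6.3318/2.4132 = 63.7600 kt

63.76 kt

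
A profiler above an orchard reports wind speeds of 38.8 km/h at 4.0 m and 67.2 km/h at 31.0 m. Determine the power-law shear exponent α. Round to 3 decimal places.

α ≈ 0.268

Power law: V₂/V₁ = (z₂/z₁)^α ⇒ α = ln(V₂/V₁) / ln(z₂/z₁)
α = ln(67.2/38.8) / ln(31.0/4.0) = ln(1.7320) / ln(7.7500)
  = 0.54925 / 2.04769 = 0.26823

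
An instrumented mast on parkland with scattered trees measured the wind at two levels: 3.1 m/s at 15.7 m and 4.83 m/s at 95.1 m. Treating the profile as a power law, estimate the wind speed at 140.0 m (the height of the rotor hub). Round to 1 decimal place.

5.3 m/s

First find α: α = ln(V₂/V₁)/ln(z₂/z₁) = ln(4.83/3.1)/ln(95.1/15.7) = 0.44344/1.80127 = 0.2462
Extrapolate from 95.1 m to 140.0 m: V₃ = 4.83 × (140.0/95.1)^0.2462 = 4.83 × 1.0999 = 5.3124 m/s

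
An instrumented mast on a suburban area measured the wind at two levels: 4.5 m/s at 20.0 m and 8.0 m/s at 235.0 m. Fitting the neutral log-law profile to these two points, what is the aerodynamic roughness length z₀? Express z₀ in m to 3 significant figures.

z₀ ≈ 0.842 m

Log law: V(z) ∝ ln(z/z₀). With r = V₁/V₂ = 4.5/8.0 = 0.56250,
r · ln(z₂/z₀) = ln(z₁/z₀) ⇒ ln z₀ = (ln z₁ − r·ln z₂)/(1 − r)
ln z₀ = (2.99573 − 0.56250×5.45959) / 0.43750 = -0.1721
z₀ = exp(-0.1721) = 0.8419 m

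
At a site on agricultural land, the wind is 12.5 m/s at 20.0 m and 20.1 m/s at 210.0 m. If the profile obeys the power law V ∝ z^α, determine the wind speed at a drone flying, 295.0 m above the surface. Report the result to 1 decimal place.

21.5 m/s

First find α: α = ln(V₂/V₁)/ln(z₂/z₁) = ln(20.1/12.5)/ln(210.0/20.0) = 0.47499/2.35138 = 0.2020
Extrapolate from 210.0 m to 295.0 m: V₃ = 20.1 × (295.0/210.0)^0.2020 = 20.1 × 1.0711 = 21.5284 m/s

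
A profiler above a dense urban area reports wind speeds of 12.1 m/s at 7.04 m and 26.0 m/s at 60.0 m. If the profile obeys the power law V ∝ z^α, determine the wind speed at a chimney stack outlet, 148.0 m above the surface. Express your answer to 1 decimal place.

First find α: α = ln(V₂/V₁)/ln(z₂/z₁) = ln(26.0/12.1)/ln(60.0/7.04) = 0.76489/2.14274 = 0.3570
Extrapolate from 60.0 m to 148.0 m: V₃ = 26.0 × (148.0/60.0)^0.3570 = 26.0 × 1.3803 = 35.8876 m/s

35.9 m/s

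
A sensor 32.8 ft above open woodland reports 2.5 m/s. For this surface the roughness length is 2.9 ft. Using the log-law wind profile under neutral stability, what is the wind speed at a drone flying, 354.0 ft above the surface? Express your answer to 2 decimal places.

4.95 m/s

Log law: V(z) ∝ ln(z/z₀), so V₂/V₁ = ln(z₂/z₀) / ln(z₁/z₀).
ln(354.0/2.9) = 4.8046, ln(32.8/2.9) = 2.4257
V₂ = 2.5 × 4.8046/2.4257 = 2.5 × 1.9807 = 4.9517 m/s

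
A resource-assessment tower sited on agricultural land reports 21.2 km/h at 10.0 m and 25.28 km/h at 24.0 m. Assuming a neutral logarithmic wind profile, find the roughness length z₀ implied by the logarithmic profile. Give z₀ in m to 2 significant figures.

z₀ ≈ 0.11 m

Log law: V(z) ∝ ln(z/z₀). With r = V₁/V₂ = 21.2/25.28 = 0.83861,
r · ln(z₂/z₀) = ln(z₁/z₀) ⇒ ln z₀ = (ln z₁ − r·ln z₂)/(1 − r)
ln z₀ = (2.30259 − 0.83861×3.17805) / 0.16139 = -2.2464
z₀ = exp(-2.2464) = 0.1058 m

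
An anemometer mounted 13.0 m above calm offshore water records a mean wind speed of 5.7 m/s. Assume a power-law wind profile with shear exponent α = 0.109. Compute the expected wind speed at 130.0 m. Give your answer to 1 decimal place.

Power-law profile: V₂ = V₁ · (z₂/z₁)^α
V₂ = 5.7 × (130.0/13.0)^0.109 = 5.7 × (10.0000)^0.109
    = 5.7 × 1.2853 = 7.3261 m/s

7.3 m/s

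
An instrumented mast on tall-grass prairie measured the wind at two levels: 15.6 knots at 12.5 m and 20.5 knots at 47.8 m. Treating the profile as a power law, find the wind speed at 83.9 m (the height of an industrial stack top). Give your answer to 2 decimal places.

First find α: α = ln(V₂/V₁)/ln(z₂/z₁) = ln(20.5/15.6)/ln(47.8/12.5) = 0.27315/1.34130 = 0.2036
Extrapolate from 47.8 m to 83.9 m: V₃ = 20.5 × (83.9/47.8)^0.2036 = 20.5 × 1.1214 = 22.9886 knots

22.99 knots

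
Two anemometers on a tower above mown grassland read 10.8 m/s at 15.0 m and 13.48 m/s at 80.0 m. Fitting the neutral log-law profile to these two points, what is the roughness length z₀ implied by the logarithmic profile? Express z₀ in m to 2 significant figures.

Log law: V(z) ∝ ln(z/z₀). With r = V₁/V₂ = 10.8/13.48 = 0.80119,
r · ln(z₂/z₀) = ln(z₁/z₀) ⇒ ln z₀ = (ln z₁ − r·ln z₂)/(1 − r)
ln z₀ = (2.70805 − 0.80119×4.38203) / 0.19881 = -4.0378
z₀ = exp(-4.0378) = 0.01764 m

z₀ ≈ 0.018 m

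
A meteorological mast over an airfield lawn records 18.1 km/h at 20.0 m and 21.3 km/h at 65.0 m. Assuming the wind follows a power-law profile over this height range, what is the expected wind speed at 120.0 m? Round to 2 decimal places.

First find α: α = ln(V₂/V₁)/ln(z₂/z₁) = ln(21.3/18.1)/ln(65.0/20.0) = 0.16280/1.17865 = 0.1381
Extrapolate from 65.0 m to 120.0 m: V₃ = 21.3 × (120.0/65.0)^0.1381 = 21.3 × 1.0884 = 23.1823 km/h

23.18 km/h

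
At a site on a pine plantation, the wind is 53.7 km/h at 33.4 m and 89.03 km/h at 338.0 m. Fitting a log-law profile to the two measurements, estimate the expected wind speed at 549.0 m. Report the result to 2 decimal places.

96.43 km/h

Log law: V ∝ ln(z/z₀). From the pair, with r = V₁/V₂ = 0.60317,
ln z₀ = (ln z₁ − r·ln z₂)/(1 − r) = (3.5086 − 0.60317×5.8230)/0.39683 = -0.0094 → z₀ = 0.9907 m
V₃ = V₁ · ln(z₃/z₀)/ln(z₁/z₀) = 53.7 × 6.3175/3.5179 = 96.4342 km/h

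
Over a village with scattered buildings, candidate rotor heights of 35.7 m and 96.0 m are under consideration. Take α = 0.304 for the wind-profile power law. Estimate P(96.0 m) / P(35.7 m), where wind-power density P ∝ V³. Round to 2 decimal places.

2.46

Speed ratio: V_B/V_A = (z_B/z_A)^α = (96.0/35.7)^0.304 = (2.6891)^0.304 = 1.35083
Power-density ratio: P_B/P_A = (V_B/V_A)³ = (1.35083)³ = 2.46489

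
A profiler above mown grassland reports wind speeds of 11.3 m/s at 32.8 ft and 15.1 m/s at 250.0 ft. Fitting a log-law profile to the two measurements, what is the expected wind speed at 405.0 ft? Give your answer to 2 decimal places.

Log law: V ∝ ln(z/z₀). From the pair, with r = V₁/V₂ = 0.74834,
ln z₀ = (ln z₁ − r·ln z₂)/(1 − r) = (3.4904 − 0.74834×5.5215)/0.25166 = -2.5492 → z₀ = 0.07814 ft
V₃ = V₁ · ln(z₃/z₀)/ln(z₁/z₀) = 11.3 × 8.5531/6.0396 = 16.0026 m/s

16.00 m/s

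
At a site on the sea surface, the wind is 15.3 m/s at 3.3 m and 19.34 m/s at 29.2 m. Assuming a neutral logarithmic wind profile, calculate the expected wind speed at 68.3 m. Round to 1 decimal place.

20.9 m/s

Log law: V ∝ ln(z/z₀). From the pair, with r = V₁/V₂ = 0.79111,
ln z₀ = (ln z₁ − r·ln z₂)/(1 − r) = (1.1939 − 0.79111×3.3742)/0.20889 = -7.0630 → z₀ = 0.0008562 m
V₃ = V₁ · ln(z₃/z₀)/ln(z₁/z₀) = 15.3 × 11.2869/8.2569 = 20.9146 m/s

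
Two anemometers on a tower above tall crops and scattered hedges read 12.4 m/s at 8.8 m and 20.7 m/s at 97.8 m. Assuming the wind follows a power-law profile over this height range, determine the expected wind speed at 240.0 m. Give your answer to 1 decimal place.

First find α: α = ln(V₂/V₁)/ln(z₂/z₁) = ln(20.7/12.4)/ln(97.8/8.8) = 0.51244/2.40817 = 0.2128
Extrapolate from 97.8 m to 240.0 m: V₃ = 20.7 × (240.0/97.8)^0.2128 = 20.7 × 1.2105 = 25.0571 m/s

25.1 m/s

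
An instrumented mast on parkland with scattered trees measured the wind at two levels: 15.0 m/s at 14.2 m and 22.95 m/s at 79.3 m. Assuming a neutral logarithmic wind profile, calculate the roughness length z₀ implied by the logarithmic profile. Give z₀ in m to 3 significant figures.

z₀ ≈ 0.553 m

Log law: V(z) ∝ ln(z/z₀). With r = V₁/V₂ = 15.0/22.95 = 0.65359,
r · ln(z₂/z₀) = ln(z₁/z₀) ⇒ ln z₀ = (ln z₁ − r·ln z₂)/(1 − r)
ln z₀ = (2.65324 − 0.65359×4.37324) / 0.34641 = -0.5920
z₀ = exp(-0.5920) = 0.5532 m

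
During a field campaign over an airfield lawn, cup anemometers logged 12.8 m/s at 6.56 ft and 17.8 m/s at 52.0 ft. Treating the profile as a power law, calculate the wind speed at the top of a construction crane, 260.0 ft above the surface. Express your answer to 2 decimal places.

23.00 m/s

First find α: α = ln(V₂/V₁)/ln(z₂/z₁) = ln(17.8/12.8)/ln(52.0/6.56) = 0.32975/2.07025 = 0.1593
Extrapolate from 52.0 ft to 260.0 ft: V₃ = 17.8 × (260.0/52.0)^0.1593 = 17.8 × 1.2922 = 23.0013 m/s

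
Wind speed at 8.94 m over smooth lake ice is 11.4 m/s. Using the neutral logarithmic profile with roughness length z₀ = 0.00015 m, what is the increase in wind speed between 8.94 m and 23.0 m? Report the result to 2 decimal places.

Log law: V₂ = V₁ · ln(z₂/z₀)/ln(z₁/z₀) = 11.4 × 11.9404/10.9954 = 12.3797 m/s
ΔV = 12.3797 − 11.4 = 0.9797 m/s

0.98 m/s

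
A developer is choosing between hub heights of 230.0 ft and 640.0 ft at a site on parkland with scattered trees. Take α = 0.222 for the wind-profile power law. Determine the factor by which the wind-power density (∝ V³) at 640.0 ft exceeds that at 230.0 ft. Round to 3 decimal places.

Speed ratio: V_B/V_A = (z_B/z_A)^α = (640.0/230.0)^0.222 = (2.7826)^0.222 = 1.25507
Power-density ratio: P_B/P_A = (V_B/V_A)³ = (1.25507)³ = 1.97699

1.977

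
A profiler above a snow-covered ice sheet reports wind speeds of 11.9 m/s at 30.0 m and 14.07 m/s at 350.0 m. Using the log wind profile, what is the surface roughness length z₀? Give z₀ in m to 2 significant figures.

Log law: V(z) ∝ ln(z/z₀). With r = V₁/V₂ = 11.9/14.07 = 0.84577,
r · ln(z₂/z₀) = ln(z₁/z₀) ⇒ ln z₀ = (ln z₁ − r·ln z₂)/(1 − r)
ln z₀ = (3.40120 − 0.84577×5.85793) / 0.15423 = -10.0712
z₀ = exp(-10.0712) = 0.00004228 m

z₀ ≈ 0.000042 m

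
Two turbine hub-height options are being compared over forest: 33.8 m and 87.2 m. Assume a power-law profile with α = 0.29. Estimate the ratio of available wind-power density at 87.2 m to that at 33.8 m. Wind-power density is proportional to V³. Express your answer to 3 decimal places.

2.281

Speed ratio: V_B/V_A = (z_B/z_A)^α = (87.2/33.8)^0.29 = (2.5799)^0.29 = 1.31633
Power-density ratio: P_B/P_A = (V_B/V_A)³ = (1.31633)³ = 2.28082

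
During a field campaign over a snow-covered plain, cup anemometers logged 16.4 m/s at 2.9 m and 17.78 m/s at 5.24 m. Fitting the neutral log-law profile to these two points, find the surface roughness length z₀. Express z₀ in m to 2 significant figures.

z₀ ≈ 0.0026 m

Log law: V(z) ∝ ln(z/z₀). With r = V₁/V₂ = 16.4/17.78 = 0.92238,
r · ln(z₂/z₀) = ln(z₁/z₀) ⇒ ln z₀ = (ln z₁ − r·ln z₂)/(1 − r)
ln z₀ = (1.06471 − 0.92238×1.65632) / 0.07762 = -5.9660
z₀ = exp(-5.9660) = 0.002564 m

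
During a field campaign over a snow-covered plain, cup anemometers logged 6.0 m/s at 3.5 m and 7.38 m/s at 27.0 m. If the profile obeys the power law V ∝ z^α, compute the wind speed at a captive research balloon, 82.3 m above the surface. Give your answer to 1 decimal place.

First find α: α = ln(V₂/V₁)/ln(z₂/z₁) = ln(7.38/6.0)/ln(27.0/3.5) = 0.20701/2.04307 = 0.1013
Extrapolate from 27.0 m to 82.3 m: V₃ = 7.38 × (82.3/27.0)^0.1013 = 7.38 × 1.1196 = 8.2623 m/s

8.3 m/s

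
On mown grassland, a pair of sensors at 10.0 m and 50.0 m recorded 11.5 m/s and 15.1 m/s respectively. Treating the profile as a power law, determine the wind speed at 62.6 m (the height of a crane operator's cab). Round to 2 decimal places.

First find α: α = ln(V₂/V₁)/ln(z₂/z₁) = ln(15.1/11.5)/ln(50.0/10.0) = 0.27235/1.60944 = 0.1692
Extrapolate from 50.0 m to 62.6 m: V₃ = 15.1 × (62.6/50.0)^0.1692 = 15.1 × 1.0388 = 15.6853 m/s

15.69 m/s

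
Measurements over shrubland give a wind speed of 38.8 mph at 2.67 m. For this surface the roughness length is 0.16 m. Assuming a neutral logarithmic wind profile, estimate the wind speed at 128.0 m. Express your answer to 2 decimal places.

Log law: V(z) ∝ ln(z/z₀), so V₂/V₁ = ln(z₂/z₀) / ln(z₁/z₀).
ln(128.0/0.16) = 6.6846, ln(2.67/0.16) = 2.8147
V₂ = 38.8 × 6.6846/2.8147 = 38.8 × 2.3749 = 92.1472 mph

92.15 mph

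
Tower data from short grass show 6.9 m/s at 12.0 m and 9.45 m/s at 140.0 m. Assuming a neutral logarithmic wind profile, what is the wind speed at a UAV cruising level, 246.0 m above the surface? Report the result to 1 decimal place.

10.0 m/s

Log law: V ∝ ln(z/z₀). From the pair, with r = V₁/V₂ = 0.73016,
ln z₀ = (ln z₁ − r·ln z₂)/(1 − r) = (2.4849 − 0.73016×4.9416)/0.26984 = -4.1627 → z₀ = 0.01556 m
V₃ = V₁ · ln(z₃/z₀)/ln(z₁/z₀) = 6.9 × 9.6681/6.6476 = 10.0351 m/s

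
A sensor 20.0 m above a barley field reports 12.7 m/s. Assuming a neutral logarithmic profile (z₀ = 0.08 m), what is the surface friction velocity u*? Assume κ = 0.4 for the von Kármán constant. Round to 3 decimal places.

u* ≈ 0.920 m/s

Log law: V(z) = (u*/κ) · ln(z/z₀) ⇒ u* = κ · V / ln(z/z₀)
u* = 0.4 × 12.7 / ln(20.0/0.08) = 0.4 × 12.7 / 5.5215
   = 5.0800 / 5.5215 = 0.9200 m/s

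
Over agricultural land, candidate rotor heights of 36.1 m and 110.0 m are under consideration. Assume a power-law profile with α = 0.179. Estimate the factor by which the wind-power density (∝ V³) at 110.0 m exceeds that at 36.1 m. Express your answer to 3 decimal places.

Speed ratio: V_B/V_A = (z_B/z_A)^α = (110.0/36.1)^0.179 = (3.0471)^0.179 = 1.22072
Power-density ratio: P_B/P_A = (V_B/V_A)³ = (1.22072)³ = 1.81906

1.819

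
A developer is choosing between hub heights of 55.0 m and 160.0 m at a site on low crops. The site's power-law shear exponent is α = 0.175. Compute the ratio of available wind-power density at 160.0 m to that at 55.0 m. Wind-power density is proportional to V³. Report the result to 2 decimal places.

Speed ratio: V_B/V_A = (z_B/z_A)^α = (160.0/55.0)^0.175 = (2.9091)^0.175 = 1.20547
Power-density ratio: P_B/P_A = (V_B/V_A)³ = (1.20547)³ = 1.75175

1.75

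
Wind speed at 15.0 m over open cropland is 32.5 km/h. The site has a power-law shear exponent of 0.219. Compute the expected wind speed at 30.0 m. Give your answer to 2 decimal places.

Power-law profile: V₂ = V₁ · (z₂/z₁)^α
V₂ = 32.5 × (30.0/15.0)^0.219 = 32.5 × (2.0000)^0.219
    = 32.5 × 1.1639 = 37.8276 km/h

37.83 km/h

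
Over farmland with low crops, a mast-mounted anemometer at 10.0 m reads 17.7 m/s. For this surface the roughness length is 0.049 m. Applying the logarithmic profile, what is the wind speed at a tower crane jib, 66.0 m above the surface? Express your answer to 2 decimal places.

23.98 m/s

Log law: V(z) ∝ ln(z/z₀), so V₂/V₁ = ln(z₂/z₀) / ln(z₁/z₀).
ln(66.0/0.049) = 7.2056, ln(10.0/0.049) = 5.3185
V₂ = 17.7 × 7.2056/5.3185 = 17.7 × 1.3548 = 23.9802 m/s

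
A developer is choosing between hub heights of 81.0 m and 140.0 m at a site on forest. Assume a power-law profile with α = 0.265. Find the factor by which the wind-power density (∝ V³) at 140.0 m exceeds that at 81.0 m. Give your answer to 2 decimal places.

Speed ratio: V_B/V_A = (z_B/z_A)^α = (140.0/81.0)^0.265 = (1.7284)^0.265 = 1.15605
Power-density ratio: P_B/P_A = (V_B/V_A)³ = (1.15605)³ = 1.54499

1.54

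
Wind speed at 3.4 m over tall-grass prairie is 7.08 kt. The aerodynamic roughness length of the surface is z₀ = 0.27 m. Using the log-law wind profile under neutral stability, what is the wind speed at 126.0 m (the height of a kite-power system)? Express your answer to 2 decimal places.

17.18 kt

Log law: V(z) ∝ ln(z/z₀), so V₂/V₁ = ln(z₂/z₀) / ln(z₁/z₀).
ln(126.0/0.27) = 6.1456, ln(3.4/0.27) = 2.5331
V₂ = 7.08 × 6.1456/2.5331 = 7.08 × 2.4261 = 17.1769 kt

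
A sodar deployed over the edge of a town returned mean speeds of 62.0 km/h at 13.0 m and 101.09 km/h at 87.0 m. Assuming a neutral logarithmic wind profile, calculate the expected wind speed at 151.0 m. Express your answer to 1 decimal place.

Log law: V ∝ ln(z/z₀). From the pair, with r = V₁/V₂ = 0.61331,
ln z₀ = (ln z₁ − r·ln z₂)/(1 − r) = (2.5649 − 0.61331×4.4659)/0.38669 = -0.4501 → z₀ = 0.6375 m
V₃ = V₁ · ln(z₃/z₀)/ln(z₁/z₀) = 62.0 × 5.4674/3.0151 = 112.4280 km/h

112.4 km/h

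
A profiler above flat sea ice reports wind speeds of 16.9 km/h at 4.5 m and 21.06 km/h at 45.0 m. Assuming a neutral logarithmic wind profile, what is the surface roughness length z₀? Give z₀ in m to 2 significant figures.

Log law: V(z) ∝ ln(z/z₀). With r = V₁/V₂ = 16.9/21.06 = 0.80247,
r · ln(z₂/z₀) = ln(z₁/z₀) ⇒ ln z₀ = (ln z₁ − r·ln z₂)/(1 − r)
ln z₀ = (1.50408 − 0.80247×3.80666) / 0.19753 = -7.8502
z₀ = exp(-7.8502) = 0.0003897 m

z₀ ≈ 0.00039 m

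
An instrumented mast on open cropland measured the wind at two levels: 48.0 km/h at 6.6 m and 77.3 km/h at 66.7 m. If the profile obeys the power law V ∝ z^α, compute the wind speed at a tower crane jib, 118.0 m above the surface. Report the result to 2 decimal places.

86.94 km/h

First find α: α = ln(V₂/V₁)/ln(z₂/z₁) = ln(77.3/48.0)/ln(66.7/6.6) = 0.47649/2.31314 = 0.2060
Extrapolate from 66.7 m to 118.0 m: V₃ = 77.3 × (118.0/66.7)^0.2060 = 77.3 × 1.1247 = 86.9392 km/h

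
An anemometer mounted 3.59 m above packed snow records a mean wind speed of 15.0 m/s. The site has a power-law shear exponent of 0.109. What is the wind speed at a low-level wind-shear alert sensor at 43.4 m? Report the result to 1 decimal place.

Power-law profile: V₂ = V₁ · (z₂/z₁)^α
V₂ = 15.0 × (43.4/3.59)^0.109 = 15.0 × (12.0891)^0.109
    = 15.0 × 1.3121 = 19.6821 m/s

19.7 m/s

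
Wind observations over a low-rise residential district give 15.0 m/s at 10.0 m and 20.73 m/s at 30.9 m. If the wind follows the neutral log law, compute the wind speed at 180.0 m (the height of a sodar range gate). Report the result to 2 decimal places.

Log law: V ∝ ln(z/z₀). From the pair, with r = V₁/V₂ = 0.72359,
ln z₀ = (ln z₁ − r·ln z₂)/(1 − r) = (2.3026 − 0.72359×3.4308)/0.27641 = -0.6507 → z₀ = 0.5217 m
V₃ = V₁ · ln(z₃/z₀)/ln(z₁/z₀) = 15.0 × 5.8437/2.9533 = 29.6802 m/s

29.68 m/s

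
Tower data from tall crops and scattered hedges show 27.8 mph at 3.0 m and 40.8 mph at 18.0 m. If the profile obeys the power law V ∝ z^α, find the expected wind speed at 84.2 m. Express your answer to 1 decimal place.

First find α: α = ln(V₂/V₁)/ln(z₂/z₁) = ln(40.8/27.8)/ln(18.0/3.0) = 0.38365/1.79176 = 0.2141
Extrapolate from 18.0 m to 84.2 m: V₃ = 40.8 × (84.2/18.0)^0.2141 = 40.8 × 1.3914 = 56.7711 mph

56.8 mph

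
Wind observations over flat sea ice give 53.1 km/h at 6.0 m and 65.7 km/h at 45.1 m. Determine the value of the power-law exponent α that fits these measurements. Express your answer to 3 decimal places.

α ≈ 0.106

Power law: V₂/V₁ = (z₂/z₁)^α ⇒ α = ln(V₂/V₁) / ln(z₂/z₁)
α = ln(65.7/53.1) / ln(45.1/6.0) = ln(1.2373) / ln(7.5167)
  = 0.21292 / 2.01712 = 0.10556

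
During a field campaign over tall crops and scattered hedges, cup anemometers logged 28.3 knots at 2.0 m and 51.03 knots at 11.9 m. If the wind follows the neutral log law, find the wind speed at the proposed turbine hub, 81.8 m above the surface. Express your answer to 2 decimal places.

75.60 knots

Log law: V ∝ ln(z/z₀). From the pair, with r = V₁/V₂ = 0.55458,
ln z₀ = (ln z₁ − r·ln z₂)/(1 − r) = (0.6931 − 0.55458×2.4765)/0.44542 = -1.5273 → z₀ = 0.2171 m
V₃ = V₁ · ln(z₃/z₀)/ln(z₁/z₀) = 28.3 × 5.9315/2.2204 = 75.5998 knots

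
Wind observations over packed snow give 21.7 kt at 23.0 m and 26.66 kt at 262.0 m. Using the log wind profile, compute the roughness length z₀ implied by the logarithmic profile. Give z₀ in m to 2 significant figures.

z₀ ≈ 0.00055 m

Log law: V(z) ∝ ln(z/z₀). With r = V₁/V₂ = 21.7/26.66 = 0.81395,
r · ln(z₂/z₀) = ln(z₁/z₀) ⇒ ln z₀ = (ln z₁ − r·ln z₂)/(1 − r)
ln z₀ = (3.13549 − 0.81395×5.56834) / 0.18605 = -7.5082
z₀ = exp(-7.5082) = 0.0005486 m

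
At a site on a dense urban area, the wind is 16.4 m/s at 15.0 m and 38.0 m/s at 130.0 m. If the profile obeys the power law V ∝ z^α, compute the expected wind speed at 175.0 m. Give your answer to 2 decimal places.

First find α: α = ln(V₂/V₁)/ln(z₂/z₁) = ln(38.0/16.4)/ln(130.0/15.0) = 0.84030/2.15948 = 0.3891
Extrapolate from 130.0 m to 175.0 m: V₃ = 38.0 × (175.0/130.0)^0.3891 = 38.0 × 1.1226 = 42.6597 m/s

42.66 m/s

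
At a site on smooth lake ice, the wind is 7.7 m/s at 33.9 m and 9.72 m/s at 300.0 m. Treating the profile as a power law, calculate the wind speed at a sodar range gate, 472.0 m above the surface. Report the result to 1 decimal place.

10.2 m/s

First find α: α = ln(V₂/V₁)/ln(z₂/z₁) = ln(9.72/7.7)/ln(300.0/33.9) = 0.23297/2.18037 = 0.1068
Extrapolate from 300.0 m to 472.0 m: V₃ = 9.72 × (472.0/300.0)^0.1068 = 9.72 × 1.0496 = 10.2022 m/s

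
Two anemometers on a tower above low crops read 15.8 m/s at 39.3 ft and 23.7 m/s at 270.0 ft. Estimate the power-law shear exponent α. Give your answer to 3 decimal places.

Power law: V₂/V₁ = (z₂/z₁)^α ⇒ α = ln(V₂/V₁) / ln(z₂/z₁)
α = ln(23.7/15.8) / ln(270.0/39.3) = ln(1.5000) / ln(6.8702)
  = 0.40547 / 1.92720 = 0.21039

α ≈ 0.210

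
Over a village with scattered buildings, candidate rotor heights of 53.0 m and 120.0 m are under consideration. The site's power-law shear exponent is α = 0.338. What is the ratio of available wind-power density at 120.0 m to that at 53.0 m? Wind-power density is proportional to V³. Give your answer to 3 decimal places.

Speed ratio: V_B/V_A = (z_B/z_A)^α = (120.0/53.0)^0.338 = (2.2642)^0.338 = 1.31813
Power-density ratio: P_B/P_A = (V_B/V_A)³ = (1.31813)³ = 2.29020

2.290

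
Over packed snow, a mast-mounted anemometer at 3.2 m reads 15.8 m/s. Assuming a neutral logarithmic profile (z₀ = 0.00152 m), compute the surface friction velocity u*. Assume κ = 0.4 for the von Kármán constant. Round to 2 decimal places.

u* ≈ 0.83 m/s

Log law: V(z) = (u*/κ) · ln(z/z₀) ⇒ u* = κ · V / ln(z/z₀)
u* = 0.4 × 15.8 / ln(3.2/0.00152) = 0.4 × 15.8 / 7.6522
   = 6.3200 / 7.6522 = 0.8259 m/s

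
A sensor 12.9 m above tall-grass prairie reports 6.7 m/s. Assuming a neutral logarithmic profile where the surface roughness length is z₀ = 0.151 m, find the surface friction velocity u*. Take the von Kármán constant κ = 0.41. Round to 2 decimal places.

Log law: V(z) = (u*/κ) · ln(z/z₀) ⇒ u* = κ · V / ln(z/z₀)
u* = 0.41 × 6.7 / ln(12.9/0.151) = 0.41 × 6.7 / 4.4477
   = 2.7470 / 4.4477 = 0.6176 m/s

u* ≈ 0.62 m/s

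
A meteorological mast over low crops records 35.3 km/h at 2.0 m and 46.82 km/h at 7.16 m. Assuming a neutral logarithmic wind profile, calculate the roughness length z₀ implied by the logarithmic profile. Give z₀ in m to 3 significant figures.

Log law: V(z) ∝ ln(z/z₀). With r = V₁/V₂ = 35.3/46.82 = 0.75395,
r · ln(z₂/z₀) = ln(z₁/z₀) ⇒ ln z₀ = (ln z₁ − r·ln z₂)/(1 − r)
ln z₀ = (0.69315 − 0.75395×1.96851) / 0.24605 = -3.2149
z₀ = exp(-3.2149) = 0.04016 m

z₀ ≈ 0.0402 m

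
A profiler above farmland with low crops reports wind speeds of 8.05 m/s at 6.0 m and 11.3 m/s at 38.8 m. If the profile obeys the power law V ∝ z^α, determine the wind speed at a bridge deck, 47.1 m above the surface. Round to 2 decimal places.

11.71 m/s

First find α: α = ln(V₂/V₁)/ln(z₂/z₁) = ln(11.3/8.05)/ln(38.8/6.0) = 0.33913/1.86666 = 0.1817
Extrapolate from 38.8 m to 47.1 m: V₃ = 11.3 × (47.1/38.8)^0.1817 = 11.3 × 1.0358 = 11.7051 m/s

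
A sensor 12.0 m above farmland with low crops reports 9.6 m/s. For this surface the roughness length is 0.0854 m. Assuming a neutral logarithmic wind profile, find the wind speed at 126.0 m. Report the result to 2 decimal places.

Log law: V(z) ∝ ln(z/z₀), so V₂/V₁ = ln(z₂/z₀) / ln(z₁/z₀).
ln(126.0/0.0854) = 7.2967, ln(12.0/0.0854) = 4.9453
V₂ = 9.6 × 7.2967/4.9453 = 9.6 × 1.4755 = 14.1646 m/s

14.16 m/s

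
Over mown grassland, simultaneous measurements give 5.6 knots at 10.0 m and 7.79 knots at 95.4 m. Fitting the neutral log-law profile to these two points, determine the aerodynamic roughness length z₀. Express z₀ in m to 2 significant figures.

Log law: V(z) ∝ ln(z/z₀). With r = V₁/V₂ = 5.6/7.79 = 0.71887,
r · ln(z₂/z₀) = ln(z₁/z₀) ⇒ ln z₀ = (ln z₁ − r·ln z₂)/(1 − r)
ln z₀ = (2.30259 − 0.71887×4.55808) / 0.28113 = -3.4649
z₀ = exp(-3.4649) = 0.03128 m

z₀ ≈ 0.031 m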